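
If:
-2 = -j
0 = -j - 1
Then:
No Solution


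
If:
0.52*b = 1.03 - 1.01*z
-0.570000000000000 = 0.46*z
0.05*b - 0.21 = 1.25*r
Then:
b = 4.39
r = 0.01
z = -1.24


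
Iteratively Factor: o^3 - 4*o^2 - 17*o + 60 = (o - 5)*(o^2 + o - 12) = (o - 5)*(o + 4)*(o - 3)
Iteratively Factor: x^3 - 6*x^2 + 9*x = (x)*(x^2 - 6*x + 9) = x*(x - 3)*(x - 3)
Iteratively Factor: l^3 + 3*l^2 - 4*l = (l)*(l^2 + 3*l - 4) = l*(l + 4)*(l - 1)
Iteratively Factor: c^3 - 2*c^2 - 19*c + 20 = (c + 4)*(c^2 - 6*c + 5) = (c - 5)*(c + 4)*(c - 1)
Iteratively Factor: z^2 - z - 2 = (z - 2)*(z + 1)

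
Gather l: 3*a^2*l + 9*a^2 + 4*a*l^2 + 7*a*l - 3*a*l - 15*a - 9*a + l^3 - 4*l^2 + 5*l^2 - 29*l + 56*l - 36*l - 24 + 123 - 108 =9*a^2 - 24*a + l^3 + l^2*(4*a + 1) + l*(3*a^2 + 4*a - 9) - 9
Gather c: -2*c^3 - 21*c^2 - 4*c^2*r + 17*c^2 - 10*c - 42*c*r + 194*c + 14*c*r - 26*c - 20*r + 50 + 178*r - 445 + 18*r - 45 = -2*c^3 + c^2*(-4*r - 4) + c*(158 - 28*r) + 176*r - 440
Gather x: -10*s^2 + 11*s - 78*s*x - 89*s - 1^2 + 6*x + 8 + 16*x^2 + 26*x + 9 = -10*s^2 - 78*s + 16*x^2 + x*(32 - 78*s) + 16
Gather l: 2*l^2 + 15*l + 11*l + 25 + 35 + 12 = 2*l^2 + 26*l + 72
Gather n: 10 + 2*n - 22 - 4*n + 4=-2*n - 8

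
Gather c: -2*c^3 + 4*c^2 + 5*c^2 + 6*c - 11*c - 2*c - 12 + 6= -2*c^3 + 9*c^2 - 7*c - 6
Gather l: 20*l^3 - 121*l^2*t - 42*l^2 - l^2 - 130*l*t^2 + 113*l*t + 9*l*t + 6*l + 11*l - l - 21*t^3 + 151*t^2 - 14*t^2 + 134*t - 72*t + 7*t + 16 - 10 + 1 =20*l^3 + l^2*(-121*t - 43) + l*(-130*t^2 + 122*t + 16) - 21*t^3 + 137*t^2 + 69*t + 7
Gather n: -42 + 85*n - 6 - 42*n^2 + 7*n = -42*n^2 + 92*n - 48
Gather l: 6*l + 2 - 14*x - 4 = 6*l - 14*x - 2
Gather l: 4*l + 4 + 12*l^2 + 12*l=12*l^2 + 16*l + 4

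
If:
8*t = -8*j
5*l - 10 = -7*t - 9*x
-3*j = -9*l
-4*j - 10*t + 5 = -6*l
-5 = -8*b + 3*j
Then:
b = 25/64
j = -5/8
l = -5/24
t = 5/8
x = 20/27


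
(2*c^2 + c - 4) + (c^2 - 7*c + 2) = 3*c^2 - 6*c - 2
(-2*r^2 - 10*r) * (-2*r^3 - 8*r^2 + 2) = 4*r^5 + 36*r^4 + 80*r^3 - 4*r^2 - 20*r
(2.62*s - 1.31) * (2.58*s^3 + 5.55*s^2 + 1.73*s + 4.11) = 6.7596*s^4 + 11.1612*s^3 - 2.7379*s^2 + 8.5019*s - 5.3841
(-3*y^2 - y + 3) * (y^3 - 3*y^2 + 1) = -3*y^5 + 8*y^4 + 6*y^3 - 12*y^2 - y + 3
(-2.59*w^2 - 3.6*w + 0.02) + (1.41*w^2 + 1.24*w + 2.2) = -1.18*w^2 - 2.36*w + 2.22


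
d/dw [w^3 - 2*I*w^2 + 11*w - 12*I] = 3*w^2 - 4*I*w + 11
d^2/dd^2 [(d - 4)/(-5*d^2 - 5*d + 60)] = 2*(-(d - 4)*(2*d + 1)^2 + 3*(d - 1)*(d^2 + d - 12))/(5*(d^2 + d - 12)^3)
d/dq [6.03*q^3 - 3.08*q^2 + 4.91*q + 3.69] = 18.09*q^2 - 6.16*q + 4.91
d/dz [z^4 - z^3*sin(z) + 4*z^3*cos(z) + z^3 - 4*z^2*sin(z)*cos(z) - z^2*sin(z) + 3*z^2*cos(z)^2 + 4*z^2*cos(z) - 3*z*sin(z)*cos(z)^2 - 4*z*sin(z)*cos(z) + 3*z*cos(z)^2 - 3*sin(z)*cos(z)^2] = -4*z^3*sin(z) - z^3*cos(z) + 4*z^3 - 7*z^2*sin(z) - 3*z^2*sin(2*z) + 11*z^2*cos(z) - 4*z^2*cos(2*z) + 3*z^2 - 2*z*sin(z) - 7*z*sin(2*z) + 29*z*cos(z)/4 - z*cos(2*z) - 9*z*cos(3*z)/4 + 3*z + 9*sin(z)/4 - 2*sin(2*z) - 3*sin(3*z)/4 - 3*sqrt(2)*sin(z + pi/4) + 9*cos(z)/4 + 3*cos(2*z)/2 - 9*cos(3*z)/4 + 3/2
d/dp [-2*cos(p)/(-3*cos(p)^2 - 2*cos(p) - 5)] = 2*(3*cos(p)^2 - 5)*sin(p)/(-3*sin(p)^2 + 2*cos(p) + 8)^2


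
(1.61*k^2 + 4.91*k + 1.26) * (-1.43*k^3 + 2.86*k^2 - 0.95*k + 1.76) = -2.3023*k^5 - 2.4167*k^4 + 10.7113*k^3 + 1.7727*k^2 + 7.4446*k + 2.2176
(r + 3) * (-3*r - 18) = -3*r^2 - 27*r - 54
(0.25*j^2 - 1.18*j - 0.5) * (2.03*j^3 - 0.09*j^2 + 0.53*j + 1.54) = 0.5075*j^5 - 2.4179*j^4 - 0.7763*j^3 - 0.1954*j^2 - 2.0822*j - 0.77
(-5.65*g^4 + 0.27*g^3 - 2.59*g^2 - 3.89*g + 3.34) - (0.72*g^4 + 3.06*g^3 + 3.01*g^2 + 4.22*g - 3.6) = -6.37*g^4 - 2.79*g^3 - 5.6*g^2 - 8.11*g + 6.94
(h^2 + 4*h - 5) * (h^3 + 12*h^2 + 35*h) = h^5 + 16*h^4 + 78*h^3 + 80*h^2 - 175*h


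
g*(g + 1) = g^2 + g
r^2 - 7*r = r*(r - 7)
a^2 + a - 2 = (a - 1)*(a + 2)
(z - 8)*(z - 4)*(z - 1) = z^3 - 13*z^2 + 44*z - 32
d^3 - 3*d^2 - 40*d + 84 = (d - 7)*(d - 2)*(d + 6)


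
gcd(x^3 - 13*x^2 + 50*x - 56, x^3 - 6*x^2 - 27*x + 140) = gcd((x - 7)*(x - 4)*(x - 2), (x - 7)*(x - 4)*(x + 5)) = x^2 - 11*x + 28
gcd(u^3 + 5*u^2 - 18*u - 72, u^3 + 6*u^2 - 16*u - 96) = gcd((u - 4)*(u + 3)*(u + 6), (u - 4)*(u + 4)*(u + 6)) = u^2 + 2*u - 24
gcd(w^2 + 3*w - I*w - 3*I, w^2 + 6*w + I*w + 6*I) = 1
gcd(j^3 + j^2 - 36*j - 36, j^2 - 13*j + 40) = 1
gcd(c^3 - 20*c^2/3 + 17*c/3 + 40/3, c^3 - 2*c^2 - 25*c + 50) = c - 5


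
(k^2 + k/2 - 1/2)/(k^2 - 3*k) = (2*k^2 + k - 1)/(2*k*(k - 3))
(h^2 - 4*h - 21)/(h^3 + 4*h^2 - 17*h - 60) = (h - 7)/(h^2 + h - 20)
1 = 1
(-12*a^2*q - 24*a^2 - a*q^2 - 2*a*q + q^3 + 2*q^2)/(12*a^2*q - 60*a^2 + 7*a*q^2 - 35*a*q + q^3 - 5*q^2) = (-4*a*q - 8*a + q^2 + 2*q)/(4*a*q - 20*a + q^2 - 5*q)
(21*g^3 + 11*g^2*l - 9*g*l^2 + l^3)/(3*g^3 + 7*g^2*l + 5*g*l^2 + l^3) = (21*g^2 - 10*g*l + l^2)/(3*g^2 + 4*g*l + l^2)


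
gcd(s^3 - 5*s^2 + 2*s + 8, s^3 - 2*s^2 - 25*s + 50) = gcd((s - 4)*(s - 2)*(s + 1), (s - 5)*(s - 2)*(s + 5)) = s - 2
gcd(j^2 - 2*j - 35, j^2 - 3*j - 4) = 1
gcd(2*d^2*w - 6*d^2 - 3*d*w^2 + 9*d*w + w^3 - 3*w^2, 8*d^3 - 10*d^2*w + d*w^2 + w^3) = 2*d^2 - 3*d*w + w^2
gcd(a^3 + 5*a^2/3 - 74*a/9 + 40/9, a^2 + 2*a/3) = 1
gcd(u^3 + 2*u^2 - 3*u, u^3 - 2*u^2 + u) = u^2 - u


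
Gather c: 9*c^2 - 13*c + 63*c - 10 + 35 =9*c^2 + 50*c + 25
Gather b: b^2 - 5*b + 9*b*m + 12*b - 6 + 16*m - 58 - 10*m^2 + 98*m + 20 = b^2 + b*(9*m + 7) - 10*m^2 + 114*m - 44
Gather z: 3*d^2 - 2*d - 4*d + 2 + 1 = 3*d^2 - 6*d + 3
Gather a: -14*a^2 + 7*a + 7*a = -14*a^2 + 14*a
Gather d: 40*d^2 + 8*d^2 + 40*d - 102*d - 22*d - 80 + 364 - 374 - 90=48*d^2 - 84*d - 180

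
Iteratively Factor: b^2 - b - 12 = (b + 3)*(b - 4)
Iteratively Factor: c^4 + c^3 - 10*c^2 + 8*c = (c + 4)*(c^3 - 3*c^2 + 2*c) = (c - 2)*(c + 4)*(c^2 - c) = c*(c - 2)*(c + 4)*(c - 1)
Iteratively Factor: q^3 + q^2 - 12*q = (q - 3)*(q^2 + 4*q) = (q - 3)*(q + 4)*(q)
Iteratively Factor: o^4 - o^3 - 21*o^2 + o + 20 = (o - 5)*(o^3 + 4*o^2 - o - 4) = (o - 5)*(o + 1)*(o^2 + 3*o - 4) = (o - 5)*(o - 1)*(o + 1)*(o + 4)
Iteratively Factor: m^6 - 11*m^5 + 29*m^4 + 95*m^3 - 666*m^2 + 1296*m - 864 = (m - 4)*(m^5 - 7*m^4 + m^3 + 99*m^2 - 270*m + 216) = (m - 4)*(m - 3)*(m^4 - 4*m^3 - 11*m^2 + 66*m - 72) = (m - 4)*(m - 3)^2*(m^3 - m^2 - 14*m + 24) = (m - 4)*(m - 3)^2*(m + 4)*(m^2 - 5*m + 6) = (m - 4)*(m - 3)^2*(m - 2)*(m + 4)*(m - 3)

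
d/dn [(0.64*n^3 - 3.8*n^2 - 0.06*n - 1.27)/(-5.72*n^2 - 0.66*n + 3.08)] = (-3.6608*n^4 - 0.844799999999999*n^3 + 8.0784*n^2 - 37.9368*n - 1.023)/(32.7184*n^4 + 7.5504*n^3 - 34.7996*n^2 - 4.0656*n + 9.4864)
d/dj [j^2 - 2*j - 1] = 2*j - 2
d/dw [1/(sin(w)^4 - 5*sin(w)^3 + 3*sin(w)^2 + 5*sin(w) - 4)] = (11*sin(w)/cos(w)^2 + 4 + cos(w)^(-2))/((sin(w) - 4)^2*(sin(w) - 1)*cos(w))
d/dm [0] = 0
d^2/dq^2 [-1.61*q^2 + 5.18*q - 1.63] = -3.22000000000000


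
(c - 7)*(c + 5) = c^2 - 2*c - 35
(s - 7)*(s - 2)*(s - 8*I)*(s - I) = s^4 - 9*s^3 - 9*I*s^3 + 6*s^2 + 81*I*s^2 + 72*s - 126*I*s - 112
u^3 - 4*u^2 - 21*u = u*(u - 7)*(u + 3)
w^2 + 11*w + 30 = (w + 5)*(w + 6)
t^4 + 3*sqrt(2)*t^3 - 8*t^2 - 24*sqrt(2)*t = t*(t - 2*sqrt(2))*(t + 2*sqrt(2))*(t + 3*sqrt(2))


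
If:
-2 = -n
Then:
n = 2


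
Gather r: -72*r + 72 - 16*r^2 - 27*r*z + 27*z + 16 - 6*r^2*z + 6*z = r^2*(-6*z - 16) + r*(-27*z - 72) + 33*z + 88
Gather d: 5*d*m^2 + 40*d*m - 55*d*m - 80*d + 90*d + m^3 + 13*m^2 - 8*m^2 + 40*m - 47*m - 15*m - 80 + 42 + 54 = d*(5*m^2 - 15*m + 10) + m^3 + 5*m^2 - 22*m + 16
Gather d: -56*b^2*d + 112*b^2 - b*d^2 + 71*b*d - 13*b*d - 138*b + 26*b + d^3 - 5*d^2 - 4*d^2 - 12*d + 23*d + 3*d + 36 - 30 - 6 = 112*b^2 - 112*b + d^3 + d^2*(-b - 9) + d*(-56*b^2 + 58*b + 14)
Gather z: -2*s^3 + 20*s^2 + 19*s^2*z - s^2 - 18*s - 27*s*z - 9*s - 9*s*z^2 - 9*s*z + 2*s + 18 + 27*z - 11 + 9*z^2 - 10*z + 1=-2*s^3 + 19*s^2 - 25*s + z^2*(9 - 9*s) + z*(19*s^2 - 36*s + 17) + 8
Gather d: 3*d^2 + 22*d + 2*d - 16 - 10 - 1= 3*d^2 + 24*d - 27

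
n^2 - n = n*(n - 1)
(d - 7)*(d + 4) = d^2 - 3*d - 28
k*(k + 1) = k^2 + k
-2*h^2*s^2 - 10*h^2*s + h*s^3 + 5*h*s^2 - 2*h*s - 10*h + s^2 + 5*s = (-2*h + s)*(s + 5)*(h*s + 1)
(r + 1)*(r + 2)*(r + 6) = r^3 + 9*r^2 + 20*r + 12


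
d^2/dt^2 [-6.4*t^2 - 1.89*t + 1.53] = -12.8000000000000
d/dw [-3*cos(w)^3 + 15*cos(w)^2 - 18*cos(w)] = 3*(3*cos(w)^2 - 10*cos(w) + 6)*sin(w)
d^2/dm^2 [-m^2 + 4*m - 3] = -2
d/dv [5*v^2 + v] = 10*v + 1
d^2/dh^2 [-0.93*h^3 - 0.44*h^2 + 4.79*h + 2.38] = -5.58*h - 0.88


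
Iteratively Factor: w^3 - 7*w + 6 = (w + 3)*(w^2 - 3*w + 2) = (w - 2)*(w + 3)*(w - 1)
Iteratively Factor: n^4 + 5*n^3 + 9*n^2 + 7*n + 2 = (n + 1)*(n^3 + 4*n^2 + 5*n + 2) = (n + 1)^2*(n^2 + 3*n + 2) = (n + 1)^3*(n + 2)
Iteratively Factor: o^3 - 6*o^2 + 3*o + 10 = (o + 1)*(o^2 - 7*o + 10) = (o - 2)*(o + 1)*(o - 5)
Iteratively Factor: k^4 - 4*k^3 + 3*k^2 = (k)*(k^3 - 4*k^2 + 3*k) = k^2*(k^2 - 4*k + 3) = k^2*(k - 3)*(k - 1)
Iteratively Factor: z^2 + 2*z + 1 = (z + 1)*(z + 1)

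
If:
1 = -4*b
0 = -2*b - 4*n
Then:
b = -1/4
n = 1/8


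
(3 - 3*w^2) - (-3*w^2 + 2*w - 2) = 5 - 2*w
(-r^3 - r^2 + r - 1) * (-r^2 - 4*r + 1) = r^5 + 5*r^4 + 2*r^3 - 4*r^2 + 5*r - 1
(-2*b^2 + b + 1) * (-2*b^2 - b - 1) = 4*b^4 - b^2 - 2*b - 1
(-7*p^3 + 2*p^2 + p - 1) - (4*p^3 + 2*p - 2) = -11*p^3 + 2*p^2 - p + 1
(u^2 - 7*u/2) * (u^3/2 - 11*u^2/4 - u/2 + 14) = u^5/2 - 9*u^4/2 + 73*u^3/8 + 63*u^2/4 - 49*u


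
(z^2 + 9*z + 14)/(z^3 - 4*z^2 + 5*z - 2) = (z^2 + 9*z + 14)/(z^3 - 4*z^2 + 5*z - 2)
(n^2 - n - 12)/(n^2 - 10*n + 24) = (n + 3)/(n - 6)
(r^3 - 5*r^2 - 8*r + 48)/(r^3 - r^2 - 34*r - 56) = (-r^3 + 5*r^2 + 8*r - 48)/(-r^3 + r^2 + 34*r + 56)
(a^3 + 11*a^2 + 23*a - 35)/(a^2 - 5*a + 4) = (a^2 + 12*a + 35)/(a - 4)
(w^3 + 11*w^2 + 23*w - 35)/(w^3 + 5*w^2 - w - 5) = (w + 7)/(w + 1)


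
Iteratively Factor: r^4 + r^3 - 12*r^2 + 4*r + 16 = (r - 2)*(r^3 + 3*r^2 - 6*r - 8) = (r - 2)*(r + 1)*(r^2 + 2*r - 8) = (r - 2)^2*(r + 1)*(r + 4)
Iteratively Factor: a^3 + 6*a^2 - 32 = (a + 4)*(a^2 + 2*a - 8) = (a - 2)*(a + 4)*(a + 4)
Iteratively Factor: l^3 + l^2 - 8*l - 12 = (l - 3)*(l^2 + 4*l + 4) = (l - 3)*(l + 2)*(l + 2)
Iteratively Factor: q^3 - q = (q - 1)*(q^2 + q) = (q - 1)*(q + 1)*(q)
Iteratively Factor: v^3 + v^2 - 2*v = (v + 2)*(v^2 - v) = (v - 1)*(v + 2)*(v)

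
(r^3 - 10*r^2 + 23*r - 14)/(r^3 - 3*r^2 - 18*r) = (-r^3 + 10*r^2 - 23*r + 14)/(r*(-r^2 + 3*r + 18))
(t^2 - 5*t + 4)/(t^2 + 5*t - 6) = (t - 4)/(t + 6)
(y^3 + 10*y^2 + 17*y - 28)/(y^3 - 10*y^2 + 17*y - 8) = (y^2 + 11*y + 28)/(y^2 - 9*y + 8)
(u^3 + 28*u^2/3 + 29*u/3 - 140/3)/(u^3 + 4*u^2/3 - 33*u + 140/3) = (u + 4)/(u - 4)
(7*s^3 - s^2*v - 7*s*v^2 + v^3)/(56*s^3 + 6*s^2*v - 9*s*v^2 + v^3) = (s^2 - v^2)/(8*s^2 + 2*s*v - v^2)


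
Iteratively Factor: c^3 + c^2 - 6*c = (c)*(c^2 + c - 6) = c*(c + 3)*(c - 2)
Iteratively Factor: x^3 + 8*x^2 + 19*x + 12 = (x + 1)*(x^2 + 7*x + 12) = (x + 1)*(x + 4)*(x + 3)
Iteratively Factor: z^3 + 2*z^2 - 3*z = (z + 3)*(z^2 - z) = z*(z + 3)*(z - 1)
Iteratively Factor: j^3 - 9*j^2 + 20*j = (j)*(j^2 - 9*j + 20) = j*(j - 4)*(j - 5)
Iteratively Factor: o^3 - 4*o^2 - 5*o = (o - 5)*(o^2 + o) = o*(o - 5)*(o + 1)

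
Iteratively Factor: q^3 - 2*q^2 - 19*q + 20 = (q - 1)*(q^2 - q - 20) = (q - 1)*(q + 4)*(q - 5)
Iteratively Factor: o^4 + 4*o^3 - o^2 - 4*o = (o + 1)*(o^3 + 3*o^2 - 4*o) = (o - 1)*(o + 1)*(o^2 + 4*o) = o*(o - 1)*(o + 1)*(o + 4)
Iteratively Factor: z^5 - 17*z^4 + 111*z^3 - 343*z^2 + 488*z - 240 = (z - 5)*(z^4 - 12*z^3 + 51*z^2 - 88*z + 48) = (z - 5)*(z - 3)*(z^3 - 9*z^2 + 24*z - 16) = (z - 5)*(z - 4)*(z - 3)*(z^2 - 5*z + 4) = (z - 5)*(z - 4)^2*(z - 3)*(z - 1)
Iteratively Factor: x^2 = (x)*(x)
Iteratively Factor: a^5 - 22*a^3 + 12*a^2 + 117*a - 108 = (a + 3)*(a^4 - 3*a^3 - 13*a^2 + 51*a - 36) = (a - 1)*(a + 3)*(a^3 - 2*a^2 - 15*a + 36) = (a - 3)*(a - 1)*(a + 3)*(a^2 + a - 12) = (a - 3)^2*(a - 1)*(a + 3)*(a + 4)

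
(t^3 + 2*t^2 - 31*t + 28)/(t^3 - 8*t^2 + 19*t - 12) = (t + 7)/(t - 3)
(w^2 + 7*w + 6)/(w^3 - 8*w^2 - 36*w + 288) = (w + 1)/(w^2 - 14*w + 48)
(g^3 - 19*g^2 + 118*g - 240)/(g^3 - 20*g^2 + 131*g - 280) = (g - 6)/(g - 7)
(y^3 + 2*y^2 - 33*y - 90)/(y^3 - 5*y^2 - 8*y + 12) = (y^2 + 8*y + 15)/(y^2 + y - 2)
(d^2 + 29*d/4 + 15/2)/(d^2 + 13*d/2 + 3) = (4*d + 5)/(2*(2*d + 1))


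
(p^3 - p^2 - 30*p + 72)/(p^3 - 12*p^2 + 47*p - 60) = (p + 6)/(p - 5)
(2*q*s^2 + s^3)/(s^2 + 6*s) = s*(2*q + s)/(s + 6)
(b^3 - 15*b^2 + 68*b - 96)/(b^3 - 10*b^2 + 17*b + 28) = (b^2 - 11*b + 24)/(b^2 - 6*b - 7)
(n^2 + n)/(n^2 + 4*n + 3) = n/(n + 3)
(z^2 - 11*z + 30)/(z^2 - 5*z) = (z - 6)/z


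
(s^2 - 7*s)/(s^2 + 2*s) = (s - 7)/(s + 2)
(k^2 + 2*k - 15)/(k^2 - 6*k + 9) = (k + 5)/(k - 3)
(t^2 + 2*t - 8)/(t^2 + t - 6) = (t + 4)/(t + 3)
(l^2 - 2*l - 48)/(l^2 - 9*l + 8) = (l + 6)/(l - 1)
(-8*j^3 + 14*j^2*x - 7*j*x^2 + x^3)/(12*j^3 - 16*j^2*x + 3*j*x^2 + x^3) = (-4*j + x)/(6*j + x)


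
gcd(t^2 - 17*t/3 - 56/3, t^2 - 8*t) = t - 8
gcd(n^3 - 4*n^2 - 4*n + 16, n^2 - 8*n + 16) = n - 4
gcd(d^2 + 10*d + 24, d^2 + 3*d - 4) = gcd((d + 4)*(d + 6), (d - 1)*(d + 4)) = d + 4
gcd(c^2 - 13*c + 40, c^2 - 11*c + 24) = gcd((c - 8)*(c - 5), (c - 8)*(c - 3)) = c - 8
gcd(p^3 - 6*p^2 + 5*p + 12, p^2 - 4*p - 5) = p + 1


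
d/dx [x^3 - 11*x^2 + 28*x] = 3*x^2 - 22*x + 28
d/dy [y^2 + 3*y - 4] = 2*y + 3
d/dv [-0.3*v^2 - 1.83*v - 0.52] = -0.6*v - 1.83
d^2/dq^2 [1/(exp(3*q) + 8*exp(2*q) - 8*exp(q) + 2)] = ((-9*exp(2*q) - 32*exp(q) + 8)*(exp(3*q) + 8*exp(2*q) - 8*exp(q) + 2) + 2*(3*exp(2*q) + 16*exp(q) - 8)^2*exp(q))*exp(q)/(exp(3*q) + 8*exp(2*q) - 8*exp(q) + 2)^3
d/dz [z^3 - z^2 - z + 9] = 3*z^2 - 2*z - 1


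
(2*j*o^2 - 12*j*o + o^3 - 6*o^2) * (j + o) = 2*j^2*o^2 - 12*j^2*o + 3*j*o^3 - 18*j*o^2 + o^4 - 6*o^3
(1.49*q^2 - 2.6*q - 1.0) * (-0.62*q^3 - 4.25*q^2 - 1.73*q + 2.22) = -0.9238*q^5 - 4.7205*q^4 + 9.0923*q^3 + 12.0558*q^2 - 4.042*q - 2.22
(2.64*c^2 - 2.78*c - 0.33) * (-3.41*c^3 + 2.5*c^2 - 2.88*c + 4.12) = -9.0024*c^5 + 16.0798*c^4 - 13.4279*c^3 + 18.0582*c^2 - 10.5032*c - 1.3596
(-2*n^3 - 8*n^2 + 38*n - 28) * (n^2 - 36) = -2*n^5 - 8*n^4 + 110*n^3 + 260*n^2 - 1368*n + 1008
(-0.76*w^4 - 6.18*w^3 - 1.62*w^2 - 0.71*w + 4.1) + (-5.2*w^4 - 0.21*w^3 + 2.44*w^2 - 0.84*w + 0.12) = -5.96*w^4 - 6.39*w^3 + 0.82*w^2 - 1.55*w + 4.22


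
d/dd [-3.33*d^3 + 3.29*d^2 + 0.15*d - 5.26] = -9.99*d^2 + 6.58*d + 0.15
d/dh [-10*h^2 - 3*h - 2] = -20*h - 3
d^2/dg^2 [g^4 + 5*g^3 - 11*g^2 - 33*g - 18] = 12*g^2 + 30*g - 22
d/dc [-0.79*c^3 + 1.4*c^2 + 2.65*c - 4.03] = -2.37*c^2 + 2.8*c + 2.65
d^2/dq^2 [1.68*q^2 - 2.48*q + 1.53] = 3.36000000000000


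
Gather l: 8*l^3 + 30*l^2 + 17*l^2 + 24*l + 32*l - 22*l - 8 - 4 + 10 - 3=8*l^3 + 47*l^2 + 34*l - 5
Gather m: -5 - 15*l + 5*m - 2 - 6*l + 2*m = -21*l + 7*m - 7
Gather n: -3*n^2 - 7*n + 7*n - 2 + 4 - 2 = -3*n^2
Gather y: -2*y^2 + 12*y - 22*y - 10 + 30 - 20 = -2*y^2 - 10*y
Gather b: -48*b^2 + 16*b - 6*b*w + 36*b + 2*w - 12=-48*b^2 + b*(52 - 6*w) + 2*w - 12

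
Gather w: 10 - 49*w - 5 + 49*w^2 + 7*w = 49*w^2 - 42*w + 5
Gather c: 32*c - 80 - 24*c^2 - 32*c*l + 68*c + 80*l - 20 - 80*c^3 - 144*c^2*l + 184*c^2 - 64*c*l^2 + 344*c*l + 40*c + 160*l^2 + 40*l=-80*c^3 + c^2*(160 - 144*l) + c*(-64*l^2 + 312*l + 140) + 160*l^2 + 120*l - 100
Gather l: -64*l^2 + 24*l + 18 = -64*l^2 + 24*l + 18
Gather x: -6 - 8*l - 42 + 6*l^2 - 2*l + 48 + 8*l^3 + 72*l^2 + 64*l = 8*l^3 + 78*l^2 + 54*l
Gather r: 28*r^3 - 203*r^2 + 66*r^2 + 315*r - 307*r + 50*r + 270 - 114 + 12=28*r^3 - 137*r^2 + 58*r + 168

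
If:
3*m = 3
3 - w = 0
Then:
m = 1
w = 3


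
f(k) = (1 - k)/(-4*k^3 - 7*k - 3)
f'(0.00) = 1.11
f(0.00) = -0.33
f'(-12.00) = 0.00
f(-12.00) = 0.00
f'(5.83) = -0.00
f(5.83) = 0.01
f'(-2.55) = 0.03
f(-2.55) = 0.04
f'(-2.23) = 0.05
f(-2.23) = 0.06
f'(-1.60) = 0.12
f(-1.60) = 0.11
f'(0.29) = 0.41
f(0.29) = -0.14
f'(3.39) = -0.00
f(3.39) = 0.01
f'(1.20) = 0.04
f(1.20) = 0.01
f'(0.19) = 0.55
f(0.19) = -0.19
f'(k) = (1 - k)*(12*k^2 + 7)/(-4*k^3 - 7*k - 3)^2 - 1/(-4*k^3 - 7*k - 3)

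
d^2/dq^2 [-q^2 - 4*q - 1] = -2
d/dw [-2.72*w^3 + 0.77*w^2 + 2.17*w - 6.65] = -8.16*w^2 + 1.54*w + 2.17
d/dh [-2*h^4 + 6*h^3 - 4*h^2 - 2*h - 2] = -8*h^3 + 18*h^2 - 8*h - 2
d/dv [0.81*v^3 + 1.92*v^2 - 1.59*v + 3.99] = 2.43*v^2 + 3.84*v - 1.59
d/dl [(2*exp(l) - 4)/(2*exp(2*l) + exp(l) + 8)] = 2*(-(exp(l) - 2)*(4*exp(l) + 1) + 2*exp(2*l) + exp(l) + 8)*exp(l)/(2*exp(2*l) + exp(l) + 8)^2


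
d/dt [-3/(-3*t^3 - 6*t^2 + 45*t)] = (-3*t^2 - 4*t + 15)/(t^2*(t^2 + 2*t - 15)^2)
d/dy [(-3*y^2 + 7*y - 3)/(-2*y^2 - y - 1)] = (17*y^2 - 6*y - 10)/(4*y^4 + 4*y^3 + 5*y^2 + 2*y + 1)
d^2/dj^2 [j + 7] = 0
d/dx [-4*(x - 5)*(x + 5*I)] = -8*x + 20 - 20*I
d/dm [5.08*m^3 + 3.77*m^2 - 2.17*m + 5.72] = 15.24*m^2 + 7.54*m - 2.17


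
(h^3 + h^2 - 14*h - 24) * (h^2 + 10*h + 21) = h^5 + 11*h^4 + 17*h^3 - 143*h^2 - 534*h - 504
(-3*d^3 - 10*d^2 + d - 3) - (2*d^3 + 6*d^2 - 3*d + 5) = -5*d^3 - 16*d^2 + 4*d - 8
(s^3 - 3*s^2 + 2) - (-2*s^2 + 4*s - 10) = s^3 - s^2 - 4*s + 12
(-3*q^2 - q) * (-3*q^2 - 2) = 9*q^4 + 3*q^3 + 6*q^2 + 2*q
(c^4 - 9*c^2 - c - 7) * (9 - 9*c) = -9*c^5 + 9*c^4 + 81*c^3 - 72*c^2 + 54*c - 63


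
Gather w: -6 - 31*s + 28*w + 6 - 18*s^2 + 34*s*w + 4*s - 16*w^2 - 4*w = -18*s^2 - 27*s - 16*w^2 + w*(34*s + 24)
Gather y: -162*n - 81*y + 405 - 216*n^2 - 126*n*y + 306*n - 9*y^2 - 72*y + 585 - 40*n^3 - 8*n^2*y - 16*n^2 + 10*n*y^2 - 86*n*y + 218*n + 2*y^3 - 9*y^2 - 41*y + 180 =-40*n^3 - 232*n^2 + 362*n + 2*y^3 + y^2*(10*n - 18) + y*(-8*n^2 - 212*n - 194) + 1170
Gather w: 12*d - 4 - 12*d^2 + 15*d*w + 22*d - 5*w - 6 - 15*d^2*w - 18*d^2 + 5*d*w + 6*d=-30*d^2 + 40*d + w*(-15*d^2 + 20*d - 5) - 10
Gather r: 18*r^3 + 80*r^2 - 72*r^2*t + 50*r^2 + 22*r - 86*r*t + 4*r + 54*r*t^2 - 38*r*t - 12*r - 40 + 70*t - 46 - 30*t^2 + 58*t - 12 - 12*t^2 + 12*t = 18*r^3 + r^2*(130 - 72*t) + r*(54*t^2 - 124*t + 14) - 42*t^2 + 140*t - 98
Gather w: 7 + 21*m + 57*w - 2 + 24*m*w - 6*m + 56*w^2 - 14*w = 15*m + 56*w^2 + w*(24*m + 43) + 5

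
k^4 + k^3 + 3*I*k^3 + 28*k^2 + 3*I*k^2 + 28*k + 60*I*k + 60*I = (k + 1)*(k - 5*I)*(k + 2*I)*(k + 6*I)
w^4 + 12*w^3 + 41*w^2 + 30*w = w*(w + 1)*(w + 5)*(w + 6)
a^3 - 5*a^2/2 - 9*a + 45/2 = (a - 3)*(a - 5/2)*(a + 3)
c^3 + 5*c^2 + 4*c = c*(c + 1)*(c + 4)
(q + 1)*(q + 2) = q^2 + 3*q + 2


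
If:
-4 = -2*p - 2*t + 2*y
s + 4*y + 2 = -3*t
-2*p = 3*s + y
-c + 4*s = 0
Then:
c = -68*y/11 - 64/11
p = 20*y/11 + 24/11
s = -17*y/11 - 16/11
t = -9*y/11 - 2/11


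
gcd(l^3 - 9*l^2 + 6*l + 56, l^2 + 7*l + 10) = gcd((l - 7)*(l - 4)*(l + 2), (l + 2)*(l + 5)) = l + 2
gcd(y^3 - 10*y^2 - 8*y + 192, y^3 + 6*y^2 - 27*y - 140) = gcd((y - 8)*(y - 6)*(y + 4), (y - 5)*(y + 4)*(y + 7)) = y + 4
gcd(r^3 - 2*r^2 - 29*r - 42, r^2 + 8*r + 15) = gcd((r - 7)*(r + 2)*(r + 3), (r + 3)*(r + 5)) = r + 3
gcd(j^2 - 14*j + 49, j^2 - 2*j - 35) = j - 7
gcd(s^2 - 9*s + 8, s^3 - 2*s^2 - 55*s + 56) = s^2 - 9*s + 8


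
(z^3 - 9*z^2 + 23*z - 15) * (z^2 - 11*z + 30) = z^5 - 20*z^4 + 152*z^3 - 538*z^2 + 855*z - 450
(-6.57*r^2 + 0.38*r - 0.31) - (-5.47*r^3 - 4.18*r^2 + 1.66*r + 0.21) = 5.47*r^3 - 2.39*r^2 - 1.28*r - 0.52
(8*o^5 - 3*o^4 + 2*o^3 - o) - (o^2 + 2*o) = 8*o^5 - 3*o^4 + 2*o^3 - o^2 - 3*o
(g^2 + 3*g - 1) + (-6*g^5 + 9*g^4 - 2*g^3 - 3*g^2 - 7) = -6*g^5 + 9*g^4 - 2*g^3 - 2*g^2 + 3*g - 8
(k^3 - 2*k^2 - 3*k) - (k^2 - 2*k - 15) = k^3 - 3*k^2 - k + 15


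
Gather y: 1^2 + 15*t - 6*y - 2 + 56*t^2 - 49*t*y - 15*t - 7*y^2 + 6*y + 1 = 56*t^2 - 49*t*y - 7*y^2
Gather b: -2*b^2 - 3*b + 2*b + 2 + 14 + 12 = -2*b^2 - b + 28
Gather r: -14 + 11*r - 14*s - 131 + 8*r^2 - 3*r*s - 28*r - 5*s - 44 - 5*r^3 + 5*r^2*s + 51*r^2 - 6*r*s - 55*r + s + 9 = -5*r^3 + r^2*(5*s + 59) + r*(-9*s - 72) - 18*s - 180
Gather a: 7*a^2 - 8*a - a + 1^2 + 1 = 7*a^2 - 9*a + 2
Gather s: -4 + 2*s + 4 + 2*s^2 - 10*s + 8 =2*s^2 - 8*s + 8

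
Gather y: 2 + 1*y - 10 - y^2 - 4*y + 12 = -y^2 - 3*y + 4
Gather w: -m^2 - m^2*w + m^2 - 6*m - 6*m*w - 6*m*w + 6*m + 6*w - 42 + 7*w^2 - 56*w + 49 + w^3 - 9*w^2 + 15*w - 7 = w^3 - 2*w^2 + w*(-m^2 - 12*m - 35)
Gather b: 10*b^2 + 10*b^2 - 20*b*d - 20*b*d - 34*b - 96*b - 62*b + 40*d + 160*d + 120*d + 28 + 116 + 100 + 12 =20*b^2 + b*(-40*d - 192) + 320*d + 256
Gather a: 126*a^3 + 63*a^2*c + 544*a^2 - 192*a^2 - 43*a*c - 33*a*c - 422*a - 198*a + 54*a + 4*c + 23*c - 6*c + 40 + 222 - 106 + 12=126*a^3 + a^2*(63*c + 352) + a*(-76*c - 566) + 21*c + 168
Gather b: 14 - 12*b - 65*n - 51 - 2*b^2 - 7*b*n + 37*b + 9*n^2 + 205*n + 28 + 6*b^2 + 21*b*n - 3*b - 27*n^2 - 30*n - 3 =4*b^2 + b*(14*n + 22) - 18*n^2 + 110*n - 12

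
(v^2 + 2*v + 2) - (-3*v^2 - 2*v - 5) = 4*v^2 + 4*v + 7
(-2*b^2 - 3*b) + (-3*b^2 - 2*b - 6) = -5*b^2 - 5*b - 6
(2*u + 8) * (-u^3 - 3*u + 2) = -2*u^4 - 8*u^3 - 6*u^2 - 20*u + 16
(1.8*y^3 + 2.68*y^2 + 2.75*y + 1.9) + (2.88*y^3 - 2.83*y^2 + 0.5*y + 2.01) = 4.68*y^3 - 0.15*y^2 + 3.25*y + 3.91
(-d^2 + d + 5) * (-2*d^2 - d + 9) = 2*d^4 - d^3 - 20*d^2 + 4*d + 45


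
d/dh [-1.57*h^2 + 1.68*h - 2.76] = 1.68 - 3.14*h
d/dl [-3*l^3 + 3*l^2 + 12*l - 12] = -9*l^2 + 6*l + 12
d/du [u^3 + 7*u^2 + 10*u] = 3*u^2 + 14*u + 10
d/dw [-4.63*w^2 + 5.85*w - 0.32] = 5.85 - 9.26*w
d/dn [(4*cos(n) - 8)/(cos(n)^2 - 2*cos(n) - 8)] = 4*(cos(n)^2 - 4*cos(n) + 12)*sin(n)/(sin(n)^2 + 2*cos(n) + 7)^2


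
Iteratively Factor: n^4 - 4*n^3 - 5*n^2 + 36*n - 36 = (n + 3)*(n^3 - 7*n^2 + 16*n - 12) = (n - 2)*(n + 3)*(n^2 - 5*n + 6) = (n - 2)^2*(n + 3)*(n - 3)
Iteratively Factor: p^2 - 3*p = (p - 3)*(p)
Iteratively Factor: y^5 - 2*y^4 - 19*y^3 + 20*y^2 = (y)*(y^4 - 2*y^3 - 19*y^2 + 20*y) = y*(y + 4)*(y^3 - 6*y^2 + 5*y) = y*(y - 5)*(y + 4)*(y^2 - y) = y^2*(y - 5)*(y + 4)*(y - 1)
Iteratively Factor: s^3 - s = (s - 1)*(s^2 + s) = s*(s - 1)*(s + 1)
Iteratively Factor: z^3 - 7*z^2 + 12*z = (z)*(z^2 - 7*z + 12) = z*(z - 3)*(z - 4)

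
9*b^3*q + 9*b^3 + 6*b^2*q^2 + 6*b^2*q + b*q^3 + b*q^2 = (3*b + q)^2*(b*q + b)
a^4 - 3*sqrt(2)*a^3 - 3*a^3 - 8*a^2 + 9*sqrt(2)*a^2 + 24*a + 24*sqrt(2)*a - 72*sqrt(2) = (a - 3)*(a - 3*sqrt(2))*(a - 2*sqrt(2))*(a + 2*sqrt(2))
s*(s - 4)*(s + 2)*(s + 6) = s^4 + 4*s^3 - 20*s^2 - 48*s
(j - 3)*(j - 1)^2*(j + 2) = j^4 - 3*j^3 - 3*j^2 + 11*j - 6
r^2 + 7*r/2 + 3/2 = (r + 1/2)*(r + 3)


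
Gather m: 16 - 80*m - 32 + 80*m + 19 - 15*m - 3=-15*m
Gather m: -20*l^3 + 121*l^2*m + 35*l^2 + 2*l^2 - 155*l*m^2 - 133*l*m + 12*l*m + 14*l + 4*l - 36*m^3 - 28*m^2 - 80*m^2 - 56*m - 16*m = -20*l^3 + 37*l^2 + 18*l - 36*m^3 + m^2*(-155*l - 108) + m*(121*l^2 - 121*l - 72)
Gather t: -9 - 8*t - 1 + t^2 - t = t^2 - 9*t - 10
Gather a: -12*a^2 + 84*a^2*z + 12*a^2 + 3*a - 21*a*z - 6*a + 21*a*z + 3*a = 84*a^2*z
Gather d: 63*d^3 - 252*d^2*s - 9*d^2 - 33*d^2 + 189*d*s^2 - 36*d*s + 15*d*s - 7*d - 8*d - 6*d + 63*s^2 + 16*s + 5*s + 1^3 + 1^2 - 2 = 63*d^3 + d^2*(-252*s - 42) + d*(189*s^2 - 21*s - 21) + 63*s^2 + 21*s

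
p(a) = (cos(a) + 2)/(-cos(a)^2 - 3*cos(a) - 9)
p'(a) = (-2*sin(a)*cos(a) - 3*sin(a))*(cos(a) + 2)/(-cos(a)^2 - 3*cos(a) - 9)^2 - sin(a)/(-cos(a)^2 - 3*cos(a) - 9)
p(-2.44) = -0.17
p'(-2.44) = -0.07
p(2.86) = -0.15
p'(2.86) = 0.03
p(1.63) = -0.22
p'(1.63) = 0.04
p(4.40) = -0.21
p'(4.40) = -0.06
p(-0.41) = -0.23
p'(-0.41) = 0.00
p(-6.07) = -0.23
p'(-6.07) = -0.00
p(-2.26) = -0.18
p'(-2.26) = -0.07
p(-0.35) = -0.23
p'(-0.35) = 0.00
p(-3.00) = -0.14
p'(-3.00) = -0.02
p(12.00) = -0.23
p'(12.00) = 0.00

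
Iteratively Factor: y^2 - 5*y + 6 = (y - 3)*(y - 2)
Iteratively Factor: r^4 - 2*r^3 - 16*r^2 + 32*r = (r - 2)*(r^3 - 16*r) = (r - 2)*(r + 4)*(r^2 - 4*r) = r*(r - 2)*(r + 4)*(r - 4)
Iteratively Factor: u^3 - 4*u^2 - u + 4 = (u - 4)*(u^2 - 1) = (u - 4)*(u - 1)*(u + 1)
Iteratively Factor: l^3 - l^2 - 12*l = (l - 4)*(l^2 + 3*l) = l*(l - 4)*(l + 3)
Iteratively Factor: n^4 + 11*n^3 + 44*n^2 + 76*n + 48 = (n + 4)*(n^3 + 7*n^2 + 16*n + 12) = (n + 2)*(n + 4)*(n^2 + 5*n + 6) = (n + 2)^2*(n + 4)*(n + 3)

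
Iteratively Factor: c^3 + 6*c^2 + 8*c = (c + 2)*(c^2 + 4*c) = c*(c + 2)*(c + 4)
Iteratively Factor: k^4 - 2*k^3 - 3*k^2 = (k + 1)*(k^3 - 3*k^2) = k*(k + 1)*(k^2 - 3*k) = k^2*(k + 1)*(k - 3)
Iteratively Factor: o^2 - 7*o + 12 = (o - 3)*(o - 4)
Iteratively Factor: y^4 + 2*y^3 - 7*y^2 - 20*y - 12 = (y + 1)*(y^3 + y^2 - 8*y - 12) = (y + 1)*(y + 2)*(y^2 - y - 6) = (y - 3)*(y + 1)*(y + 2)*(y + 2)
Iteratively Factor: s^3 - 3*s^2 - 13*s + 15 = (s + 3)*(s^2 - 6*s + 5) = (s - 1)*(s + 3)*(s - 5)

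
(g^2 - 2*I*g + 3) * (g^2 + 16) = g^4 - 2*I*g^3 + 19*g^2 - 32*I*g + 48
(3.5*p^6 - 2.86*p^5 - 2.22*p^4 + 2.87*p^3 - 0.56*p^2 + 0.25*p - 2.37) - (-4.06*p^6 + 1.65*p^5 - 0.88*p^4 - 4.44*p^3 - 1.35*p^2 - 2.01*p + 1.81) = 7.56*p^6 - 4.51*p^5 - 1.34*p^4 + 7.31*p^3 + 0.79*p^2 + 2.26*p - 4.18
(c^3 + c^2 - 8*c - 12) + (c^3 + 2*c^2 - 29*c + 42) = 2*c^3 + 3*c^2 - 37*c + 30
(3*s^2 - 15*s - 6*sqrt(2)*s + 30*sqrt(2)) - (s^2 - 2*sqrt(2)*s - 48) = 2*s^2 - 15*s - 4*sqrt(2)*s + 30*sqrt(2) + 48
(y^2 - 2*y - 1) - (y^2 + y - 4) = 3 - 3*y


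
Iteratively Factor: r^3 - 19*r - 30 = (r + 3)*(r^2 - 3*r - 10) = (r - 5)*(r + 3)*(r + 2)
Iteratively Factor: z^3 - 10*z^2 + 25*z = (z - 5)*(z^2 - 5*z) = z*(z - 5)*(z - 5)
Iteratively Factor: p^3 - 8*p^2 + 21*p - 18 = (p - 3)*(p^2 - 5*p + 6) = (p - 3)*(p - 2)*(p - 3)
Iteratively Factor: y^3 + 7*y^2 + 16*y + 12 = (y + 2)*(y^2 + 5*y + 6) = (y + 2)*(y + 3)*(y + 2)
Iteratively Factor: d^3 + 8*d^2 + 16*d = (d + 4)*(d^2 + 4*d) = (d + 4)^2*(d)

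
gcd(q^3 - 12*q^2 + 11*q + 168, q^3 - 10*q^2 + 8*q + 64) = q - 8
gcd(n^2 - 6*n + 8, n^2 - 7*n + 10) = n - 2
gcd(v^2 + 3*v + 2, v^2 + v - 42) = 1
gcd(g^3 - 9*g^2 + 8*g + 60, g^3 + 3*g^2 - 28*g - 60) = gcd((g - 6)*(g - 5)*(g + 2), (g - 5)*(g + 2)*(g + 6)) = g^2 - 3*g - 10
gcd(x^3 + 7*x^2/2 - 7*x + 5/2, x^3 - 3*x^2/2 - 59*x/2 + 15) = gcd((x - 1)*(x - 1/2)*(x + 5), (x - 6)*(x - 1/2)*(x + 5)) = x^2 + 9*x/2 - 5/2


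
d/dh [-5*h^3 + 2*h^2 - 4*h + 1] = -15*h^2 + 4*h - 4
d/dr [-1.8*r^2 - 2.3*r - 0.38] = -3.6*r - 2.3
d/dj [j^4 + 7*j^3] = j^2*(4*j + 21)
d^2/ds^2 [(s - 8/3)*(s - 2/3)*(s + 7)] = 6*s + 22/3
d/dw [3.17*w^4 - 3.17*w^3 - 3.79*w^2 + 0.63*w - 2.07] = 12.68*w^3 - 9.51*w^2 - 7.58*w + 0.63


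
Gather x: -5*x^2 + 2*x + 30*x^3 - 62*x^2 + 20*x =30*x^3 - 67*x^2 + 22*x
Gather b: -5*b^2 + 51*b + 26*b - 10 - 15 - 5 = -5*b^2 + 77*b - 30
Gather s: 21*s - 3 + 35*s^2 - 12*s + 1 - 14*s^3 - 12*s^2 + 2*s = -14*s^3 + 23*s^2 + 11*s - 2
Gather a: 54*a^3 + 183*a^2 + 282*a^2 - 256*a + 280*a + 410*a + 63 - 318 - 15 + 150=54*a^3 + 465*a^2 + 434*a - 120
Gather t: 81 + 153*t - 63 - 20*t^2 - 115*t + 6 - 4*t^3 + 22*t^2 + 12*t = -4*t^3 + 2*t^2 + 50*t + 24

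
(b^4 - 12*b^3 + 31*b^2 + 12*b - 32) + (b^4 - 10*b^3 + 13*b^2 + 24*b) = 2*b^4 - 22*b^3 + 44*b^2 + 36*b - 32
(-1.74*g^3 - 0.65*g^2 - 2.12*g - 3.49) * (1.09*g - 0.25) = -1.8966*g^4 - 0.2735*g^3 - 2.1483*g^2 - 3.2741*g + 0.8725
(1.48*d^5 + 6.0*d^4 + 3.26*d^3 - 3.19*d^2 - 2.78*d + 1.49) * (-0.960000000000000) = -1.4208*d^5 - 5.76*d^4 - 3.1296*d^3 + 3.0624*d^2 + 2.6688*d - 1.4304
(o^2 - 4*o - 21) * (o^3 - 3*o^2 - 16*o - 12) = o^5 - 7*o^4 - 25*o^3 + 115*o^2 + 384*o + 252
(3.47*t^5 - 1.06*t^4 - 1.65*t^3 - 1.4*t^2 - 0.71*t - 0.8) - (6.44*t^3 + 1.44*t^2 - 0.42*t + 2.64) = 3.47*t^5 - 1.06*t^4 - 8.09*t^3 - 2.84*t^2 - 0.29*t - 3.44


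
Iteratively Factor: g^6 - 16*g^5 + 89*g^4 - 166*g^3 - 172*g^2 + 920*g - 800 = (g - 2)*(g^5 - 14*g^4 + 61*g^3 - 44*g^2 - 260*g + 400) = (g - 5)*(g - 2)*(g^4 - 9*g^3 + 16*g^2 + 36*g - 80) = (g - 5)^2*(g - 2)*(g^3 - 4*g^2 - 4*g + 16) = (g - 5)^2*(g - 2)^2*(g^2 - 2*g - 8) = (g - 5)^2*(g - 4)*(g - 2)^2*(g + 2)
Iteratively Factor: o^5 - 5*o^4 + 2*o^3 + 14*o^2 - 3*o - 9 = (o + 1)*(o^4 - 6*o^3 + 8*o^2 + 6*o - 9) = (o + 1)^2*(o^3 - 7*o^2 + 15*o - 9) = (o - 3)*(o + 1)^2*(o^2 - 4*o + 3) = (o - 3)*(o - 1)*(o + 1)^2*(o - 3)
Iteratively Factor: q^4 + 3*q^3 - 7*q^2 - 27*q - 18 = (q - 3)*(q^3 + 6*q^2 + 11*q + 6) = (q - 3)*(q + 2)*(q^2 + 4*q + 3) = (q - 3)*(q + 2)*(q + 3)*(q + 1)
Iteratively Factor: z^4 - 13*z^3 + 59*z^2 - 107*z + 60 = (z - 1)*(z^3 - 12*z^2 + 47*z - 60) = (z - 4)*(z - 1)*(z^2 - 8*z + 15) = (z - 4)*(z - 3)*(z - 1)*(z - 5)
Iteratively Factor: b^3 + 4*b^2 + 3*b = (b)*(b^2 + 4*b + 3) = b*(b + 1)*(b + 3)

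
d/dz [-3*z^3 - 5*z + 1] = -9*z^2 - 5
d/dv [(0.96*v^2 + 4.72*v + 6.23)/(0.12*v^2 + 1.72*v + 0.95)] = (1.0848*v^2 + 0.328799999999999*v - 6.2316)/(0.0144*v^4 + 0.4128*v^3 + 3.1864*v^2 + 3.268*v + 0.9025)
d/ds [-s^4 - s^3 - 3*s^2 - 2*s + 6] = -4*s^3 - 3*s^2 - 6*s - 2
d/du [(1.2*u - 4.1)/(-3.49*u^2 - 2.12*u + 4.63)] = (4.188*u^2 - 28.618*u - 3.136)/(12.1801*u^4 + 14.7976*u^3 - 27.823*u^2 - 19.6312*u + 21.4369)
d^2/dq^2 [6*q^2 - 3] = 12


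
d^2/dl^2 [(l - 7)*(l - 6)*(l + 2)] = 6*l - 22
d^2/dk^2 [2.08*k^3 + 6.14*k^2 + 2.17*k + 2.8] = 12.48*k + 12.28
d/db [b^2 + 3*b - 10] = 2*b + 3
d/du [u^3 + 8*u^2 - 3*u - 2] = 3*u^2 + 16*u - 3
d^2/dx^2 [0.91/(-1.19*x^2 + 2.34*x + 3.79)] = (-2.577302*x^2 + 5.067972*x + 0.91*(2.38*x - 2.34)*(4.76*x - 4.68) + 8.208382)/(-1.19*x^2 + 2.34*x + 3.79)^3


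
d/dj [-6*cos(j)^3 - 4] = 18*sin(j)*cos(j)^2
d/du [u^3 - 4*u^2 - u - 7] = 3*u^2 - 8*u - 1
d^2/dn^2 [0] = 0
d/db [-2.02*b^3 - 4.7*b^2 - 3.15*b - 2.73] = -6.06*b^2 - 9.4*b - 3.15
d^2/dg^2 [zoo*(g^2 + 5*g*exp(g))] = zoo*(g*exp(g) + exp(g) + 1)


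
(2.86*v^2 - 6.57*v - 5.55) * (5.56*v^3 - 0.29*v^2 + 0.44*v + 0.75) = 15.9016*v^5 - 37.3586*v^4 - 27.6943*v^3 + 0.8637*v^2 - 7.3695*v - 4.1625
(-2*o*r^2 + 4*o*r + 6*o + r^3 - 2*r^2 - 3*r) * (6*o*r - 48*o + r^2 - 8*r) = -12*o^2*r^3 + 120*o^2*r^2 - 156*o^2*r - 288*o^2 + 4*o*r^4 - 40*o*r^3 + 52*o*r^2 + 96*o*r + r^5 - 10*r^4 + 13*r^3 + 24*r^2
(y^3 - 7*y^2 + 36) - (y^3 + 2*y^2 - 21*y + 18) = -9*y^2 + 21*y + 18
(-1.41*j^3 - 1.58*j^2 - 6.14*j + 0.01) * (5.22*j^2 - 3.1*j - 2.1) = -7.3602*j^5 - 3.8766*j^4 - 24.1918*j^3 + 22.4042*j^2 + 12.863*j - 0.021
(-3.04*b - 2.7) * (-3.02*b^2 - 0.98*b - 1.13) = 9.1808*b^3 + 11.1332*b^2 + 6.0812*b + 3.051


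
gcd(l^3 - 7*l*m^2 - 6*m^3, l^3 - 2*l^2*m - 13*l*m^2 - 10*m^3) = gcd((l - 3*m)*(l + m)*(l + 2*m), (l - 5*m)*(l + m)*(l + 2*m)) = l^2 + 3*l*m + 2*m^2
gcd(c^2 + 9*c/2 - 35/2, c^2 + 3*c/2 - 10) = c - 5/2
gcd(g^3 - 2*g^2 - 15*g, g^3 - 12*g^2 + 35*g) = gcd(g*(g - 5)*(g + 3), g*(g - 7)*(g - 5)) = g^2 - 5*g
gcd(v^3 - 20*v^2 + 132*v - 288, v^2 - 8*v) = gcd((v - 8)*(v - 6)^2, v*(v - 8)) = v - 8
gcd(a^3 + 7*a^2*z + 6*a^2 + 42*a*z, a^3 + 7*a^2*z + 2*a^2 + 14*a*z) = a^2 + 7*a*z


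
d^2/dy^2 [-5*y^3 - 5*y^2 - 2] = -30*y - 10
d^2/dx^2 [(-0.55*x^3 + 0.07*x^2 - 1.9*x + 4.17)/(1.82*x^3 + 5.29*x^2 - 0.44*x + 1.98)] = (11.054316*x^6 - 40.404*x^5 + 80.115672*x^4 + 541.087192*x^3 + 760.764042*x^2 - 41.930064*x - 88.501908)/(6.028568*x^9 + 52.567788*x^8 + 148.420818*x^7 + 142.294153*x^6 + 78.496308*x^5 + 159.784482*x^4 - 6.331688*x^3 + 63.366732*x^2 - 5.174928*x + 7.762392)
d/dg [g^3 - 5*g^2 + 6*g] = 3*g^2 - 10*g + 6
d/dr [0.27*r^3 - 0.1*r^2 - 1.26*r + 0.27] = 0.81*r^2 - 0.2*r - 1.26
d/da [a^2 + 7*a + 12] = 2*a + 7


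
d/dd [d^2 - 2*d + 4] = 2*d - 2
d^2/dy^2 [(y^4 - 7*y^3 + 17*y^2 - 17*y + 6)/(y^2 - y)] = 2 - 12/y^3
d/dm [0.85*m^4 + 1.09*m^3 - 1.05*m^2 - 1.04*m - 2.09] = 3.4*m^3 + 3.27*m^2 - 2.1*m - 1.04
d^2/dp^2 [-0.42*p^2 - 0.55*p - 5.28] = -0.840000000000000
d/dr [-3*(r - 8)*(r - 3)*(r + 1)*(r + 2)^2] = -15*r^4 + 72*r^3 + 207*r^2 - 216*r - 444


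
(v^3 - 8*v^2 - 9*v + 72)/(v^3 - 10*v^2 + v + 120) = (v - 3)/(v - 5)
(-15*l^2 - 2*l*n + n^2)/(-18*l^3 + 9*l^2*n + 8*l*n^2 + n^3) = (5*l - n)/(6*l^2 - 5*l*n - n^2)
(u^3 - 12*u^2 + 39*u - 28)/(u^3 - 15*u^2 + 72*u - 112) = (u - 1)/(u - 4)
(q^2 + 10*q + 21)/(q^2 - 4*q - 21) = (q + 7)/(q - 7)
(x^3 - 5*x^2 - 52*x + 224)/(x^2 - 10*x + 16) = (x^2 + 3*x - 28)/(x - 2)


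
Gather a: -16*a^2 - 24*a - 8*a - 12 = -16*a^2 - 32*a - 12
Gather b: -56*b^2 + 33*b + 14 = -56*b^2 + 33*b + 14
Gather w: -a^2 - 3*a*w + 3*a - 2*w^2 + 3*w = -a^2 + 3*a - 2*w^2 + w*(3 - 3*a)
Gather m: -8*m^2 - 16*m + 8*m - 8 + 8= -8*m^2 - 8*m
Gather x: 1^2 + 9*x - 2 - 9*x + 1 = 0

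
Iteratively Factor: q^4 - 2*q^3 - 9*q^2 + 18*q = (q - 3)*(q^3 + q^2 - 6*q) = q*(q - 3)*(q^2 + q - 6) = q*(q - 3)*(q - 2)*(q + 3)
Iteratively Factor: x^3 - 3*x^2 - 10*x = (x)*(x^2 - 3*x - 10) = x*(x - 5)*(x + 2)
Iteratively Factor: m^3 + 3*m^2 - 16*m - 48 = (m + 4)*(m^2 - m - 12) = (m - 4)*(m + 4)*(m + 3)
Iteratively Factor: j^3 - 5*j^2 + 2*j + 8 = (j - 4)*(j^2 - j - 2) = (j - 4)*(j - 2)*(j + 1)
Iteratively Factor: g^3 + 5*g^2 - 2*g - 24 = (g - 2)*(g^2 + 7*g + 12) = (g - 2)*(g + 4)*(g + 3)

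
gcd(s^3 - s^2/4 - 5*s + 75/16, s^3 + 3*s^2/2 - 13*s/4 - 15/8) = s^2 + s - 15/4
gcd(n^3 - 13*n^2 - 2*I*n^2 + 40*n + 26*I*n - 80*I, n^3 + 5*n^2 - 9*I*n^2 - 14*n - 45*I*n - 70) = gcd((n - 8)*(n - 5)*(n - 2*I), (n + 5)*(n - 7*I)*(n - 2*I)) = n - 2*I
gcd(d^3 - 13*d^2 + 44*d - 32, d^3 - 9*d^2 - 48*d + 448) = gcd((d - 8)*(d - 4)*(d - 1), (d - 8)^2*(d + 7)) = d - 8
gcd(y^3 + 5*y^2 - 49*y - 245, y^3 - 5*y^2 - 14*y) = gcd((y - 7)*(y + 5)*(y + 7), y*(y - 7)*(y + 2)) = y - 7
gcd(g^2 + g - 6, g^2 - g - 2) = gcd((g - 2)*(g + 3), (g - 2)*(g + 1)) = g - 2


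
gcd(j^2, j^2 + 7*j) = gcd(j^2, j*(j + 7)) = j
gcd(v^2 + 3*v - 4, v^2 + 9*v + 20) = v + 4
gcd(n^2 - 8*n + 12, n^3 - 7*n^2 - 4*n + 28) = n - 2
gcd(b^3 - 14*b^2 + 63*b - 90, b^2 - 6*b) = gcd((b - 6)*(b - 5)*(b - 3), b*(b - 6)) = b - 6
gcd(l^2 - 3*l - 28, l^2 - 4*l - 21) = l - 7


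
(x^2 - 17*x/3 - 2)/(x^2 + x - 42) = (x + 1/3)/(x + 7)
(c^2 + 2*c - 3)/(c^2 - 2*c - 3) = (-c^2 - 2*c + 3)/(-c^2 + 2*c + 3)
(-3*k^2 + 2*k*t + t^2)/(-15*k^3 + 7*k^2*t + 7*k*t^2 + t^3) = 1/(5*k + t)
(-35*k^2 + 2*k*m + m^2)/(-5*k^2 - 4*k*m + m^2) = (7*k + m)/(k + m)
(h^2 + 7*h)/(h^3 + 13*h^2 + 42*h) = 1/(h + 6)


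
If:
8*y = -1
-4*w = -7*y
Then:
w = -7/32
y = -1/8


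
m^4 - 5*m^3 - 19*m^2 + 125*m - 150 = (m - 5)*(m - 3)*(m - 2)*(m + 5)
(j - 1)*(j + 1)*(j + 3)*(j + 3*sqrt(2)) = j^4 + 3*j^3 + 3*sqrt(2)*j^3 - j^2 + 9*sqrt(2)*j^2 - 3*sqrt(2)*j - 3*j - 9*sqrt(2)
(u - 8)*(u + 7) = u^2 - u - 56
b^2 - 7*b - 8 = (b - 8)*(b + 1)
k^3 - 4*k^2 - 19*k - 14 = (k - 7)*(k + 1)*(k + 2)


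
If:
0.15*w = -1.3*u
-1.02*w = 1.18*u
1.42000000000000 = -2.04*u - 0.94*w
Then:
No Solution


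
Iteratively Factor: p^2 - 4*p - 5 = (p + 1)*(p - 5)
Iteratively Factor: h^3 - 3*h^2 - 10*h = (h + 2)*(h^2 - 5*h) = (h - 5)*(h + 2)*(h)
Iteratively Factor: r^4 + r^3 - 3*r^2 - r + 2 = (r + 1)*(r^3 - 3*r + 2) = (r - 1)*(r + 1)*(r^2 + r - 2) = (r - 1)^2*(r + 1)*(r + 2)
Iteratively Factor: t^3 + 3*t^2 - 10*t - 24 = (t + 4)*(t^2 - t - 6) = (t + 2)*(t + 4)*(t - 3)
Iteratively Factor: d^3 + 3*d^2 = (d + 3)*(d^2) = d*(d + 3)*(d)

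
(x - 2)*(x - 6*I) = x^2 - 2*x - 6*I*x + 12*I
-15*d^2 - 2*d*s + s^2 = (-5*d + s)*(3*d + s)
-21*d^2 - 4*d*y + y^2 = (-7*d + y)*(3*d + y)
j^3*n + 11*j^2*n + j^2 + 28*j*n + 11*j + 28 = (j + 4)*(j + 7)*(j*n + 1)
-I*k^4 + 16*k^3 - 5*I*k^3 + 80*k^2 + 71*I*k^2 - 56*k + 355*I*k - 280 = (k + 5)*(k + 7*I)*(k + 8*I)*(-I*k + 1)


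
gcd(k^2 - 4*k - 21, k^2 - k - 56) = 1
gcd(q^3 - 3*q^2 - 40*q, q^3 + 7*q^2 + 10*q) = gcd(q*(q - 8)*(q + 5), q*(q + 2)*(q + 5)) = q^2 + 5*q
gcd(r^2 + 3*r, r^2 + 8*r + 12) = 1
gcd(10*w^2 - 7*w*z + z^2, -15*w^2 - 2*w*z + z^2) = -5*w + z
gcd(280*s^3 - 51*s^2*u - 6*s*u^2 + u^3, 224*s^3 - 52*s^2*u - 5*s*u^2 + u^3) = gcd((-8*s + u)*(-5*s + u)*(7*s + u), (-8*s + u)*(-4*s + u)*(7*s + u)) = 56*s^2 + s*u - u^2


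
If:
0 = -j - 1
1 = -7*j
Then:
No Solution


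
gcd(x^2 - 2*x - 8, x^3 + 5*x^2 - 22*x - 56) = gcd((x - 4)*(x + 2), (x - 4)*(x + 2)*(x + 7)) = x^2 - 2*x - 8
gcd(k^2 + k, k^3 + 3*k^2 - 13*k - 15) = k + 1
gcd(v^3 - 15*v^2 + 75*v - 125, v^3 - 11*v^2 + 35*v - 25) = v^2 - 10*v + 25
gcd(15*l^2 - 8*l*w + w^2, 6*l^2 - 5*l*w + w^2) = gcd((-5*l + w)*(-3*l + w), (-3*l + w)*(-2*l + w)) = -3*l + w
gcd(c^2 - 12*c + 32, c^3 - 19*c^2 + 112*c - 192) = c - 8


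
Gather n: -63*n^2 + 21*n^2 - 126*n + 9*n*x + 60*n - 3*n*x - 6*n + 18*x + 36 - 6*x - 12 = -42*n^2 + n*(6*x - 72) + 12*x + 24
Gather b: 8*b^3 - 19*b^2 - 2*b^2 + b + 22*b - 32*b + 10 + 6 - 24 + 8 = 8*b^3 - 21*b^2 - 9*b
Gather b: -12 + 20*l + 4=20*l - 8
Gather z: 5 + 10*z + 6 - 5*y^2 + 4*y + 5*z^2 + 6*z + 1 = -5*y^2 + 4*y + 5*z^2 + 16*z + 12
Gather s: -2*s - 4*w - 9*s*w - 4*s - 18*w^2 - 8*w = s*(-9*w - 6) - 18*w^2 - 12*w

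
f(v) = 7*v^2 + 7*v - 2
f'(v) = 14*v + 7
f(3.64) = 116.23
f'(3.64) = 57.96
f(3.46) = 106.02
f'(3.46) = 55.44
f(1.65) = 28.61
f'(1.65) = 30.10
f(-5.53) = 173.36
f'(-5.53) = -70.42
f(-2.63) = 28.01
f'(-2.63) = -29.82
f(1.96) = 38.61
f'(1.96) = 34.44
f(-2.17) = 15.77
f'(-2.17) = -23.38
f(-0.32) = -3.52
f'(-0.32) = 2.52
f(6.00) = 292.00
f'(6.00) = 91.00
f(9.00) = 628.00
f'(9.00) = 133.00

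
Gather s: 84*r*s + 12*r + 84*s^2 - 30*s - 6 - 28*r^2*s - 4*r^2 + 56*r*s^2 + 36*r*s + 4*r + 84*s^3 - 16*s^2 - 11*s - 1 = -4*r^2 + 16*r + 84*s^3 + s^2*(56*r + 68) + s*(-28*r^2 + 120*r - 41) - 7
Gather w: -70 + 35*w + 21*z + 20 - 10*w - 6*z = 25*w + 15*z - 50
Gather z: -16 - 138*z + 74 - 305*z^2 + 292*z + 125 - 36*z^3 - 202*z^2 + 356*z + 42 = -36*z^3 - 507*z^2 + 510*z + 225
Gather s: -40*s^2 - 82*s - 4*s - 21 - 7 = -40*s^2 - 86*s - 28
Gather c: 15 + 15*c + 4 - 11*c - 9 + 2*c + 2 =6*c + 12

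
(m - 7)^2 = m^2 - 14*m + 49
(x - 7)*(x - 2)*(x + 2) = x^3 - 7*x^2 - 4*x + 28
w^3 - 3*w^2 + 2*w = w*(w - 2)*(w - 1)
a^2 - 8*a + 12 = (a - 6)*(a - 2)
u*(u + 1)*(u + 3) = u^3 + 4*u^2 + 3*u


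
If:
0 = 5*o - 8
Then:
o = 8/5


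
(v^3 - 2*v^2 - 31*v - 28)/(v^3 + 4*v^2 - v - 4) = (v - 7)/(v - 1)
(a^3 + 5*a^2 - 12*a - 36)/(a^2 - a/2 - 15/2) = 2*(a^2 + 8*a + 12)/(2*a + 5)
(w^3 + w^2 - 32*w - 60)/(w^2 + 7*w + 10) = w - 6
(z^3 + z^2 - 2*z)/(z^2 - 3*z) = (z^2 + z - 2)/(z - 3)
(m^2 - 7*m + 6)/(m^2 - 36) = (m - 1)/(m + 6)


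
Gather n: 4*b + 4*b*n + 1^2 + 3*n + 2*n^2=4*b + 2*n^2 + n*(4*b + 3) + 1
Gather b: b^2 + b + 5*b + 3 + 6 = b^2 + 6*b + 9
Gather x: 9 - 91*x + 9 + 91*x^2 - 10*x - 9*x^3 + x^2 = -9*x^3 + 92*x^2 - 101*x + 18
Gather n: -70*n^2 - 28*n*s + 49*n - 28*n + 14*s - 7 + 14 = -70*n^2 + n*(21 - 28*s) + 14*s + 7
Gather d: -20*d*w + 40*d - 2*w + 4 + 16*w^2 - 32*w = d*(40 - 20*w) + 16*w^2 - 34*w + 4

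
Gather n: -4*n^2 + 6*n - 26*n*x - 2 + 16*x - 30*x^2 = -4*n^2 + n*(6 - 26*x) - 30*x^2 + 16*x - 2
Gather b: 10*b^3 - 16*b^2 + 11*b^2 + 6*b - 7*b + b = 10*b^3 - 5*b^2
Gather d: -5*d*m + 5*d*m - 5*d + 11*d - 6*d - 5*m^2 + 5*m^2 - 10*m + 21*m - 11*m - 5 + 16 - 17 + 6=0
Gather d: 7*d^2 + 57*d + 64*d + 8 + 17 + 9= 7*d^2 + 121*d + 34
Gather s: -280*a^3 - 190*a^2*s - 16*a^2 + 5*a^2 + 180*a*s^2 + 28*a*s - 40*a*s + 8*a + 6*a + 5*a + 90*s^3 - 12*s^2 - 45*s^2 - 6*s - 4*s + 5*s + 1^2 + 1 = -280*a^3 - 11*a^2 + 19*a + 90*s^3 + s^2*(180*a - 57) + s*(-190*a^2 - 12*a - 5) + 2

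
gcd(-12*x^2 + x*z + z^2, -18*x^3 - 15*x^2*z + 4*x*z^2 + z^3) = 3*x - z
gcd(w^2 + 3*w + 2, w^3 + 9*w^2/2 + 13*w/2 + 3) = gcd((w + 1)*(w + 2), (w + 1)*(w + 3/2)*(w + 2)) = w^2 + 3*w + 2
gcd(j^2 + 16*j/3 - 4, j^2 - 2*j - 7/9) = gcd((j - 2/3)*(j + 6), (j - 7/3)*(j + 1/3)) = 1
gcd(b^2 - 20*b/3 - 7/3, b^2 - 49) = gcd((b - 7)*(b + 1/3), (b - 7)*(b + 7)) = b - 7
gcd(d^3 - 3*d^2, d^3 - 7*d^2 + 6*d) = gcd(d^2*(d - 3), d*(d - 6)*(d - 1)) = d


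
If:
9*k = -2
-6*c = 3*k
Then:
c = 1/9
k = -2/9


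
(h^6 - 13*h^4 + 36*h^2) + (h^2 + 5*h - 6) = h^6 - 13*h^4 + 37*h^2 + 5*h - 6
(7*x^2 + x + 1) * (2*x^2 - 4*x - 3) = 14*x^4 - 26*x^3 - 23*x^2 - 7*x - 3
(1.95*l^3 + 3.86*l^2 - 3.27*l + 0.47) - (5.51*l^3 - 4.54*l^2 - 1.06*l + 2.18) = -3.56*l^3 + 8.4*l^2 - 2.21*l - 1.71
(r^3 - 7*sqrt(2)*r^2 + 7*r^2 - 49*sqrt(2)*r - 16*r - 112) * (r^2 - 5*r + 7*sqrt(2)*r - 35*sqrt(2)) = r^5 + 2*r^4 - 149*r^3 - 228*r^2 - 112*sqrt(2)*r^2 - 224*sqrt(2)*r + 3990*r + 3920*sqrt(2)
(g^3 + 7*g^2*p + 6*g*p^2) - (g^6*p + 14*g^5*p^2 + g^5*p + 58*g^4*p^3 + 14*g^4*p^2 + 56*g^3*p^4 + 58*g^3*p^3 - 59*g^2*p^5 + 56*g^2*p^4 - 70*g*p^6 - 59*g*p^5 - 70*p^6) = -g^6*p - 14*g^5*p^2 - g^5*p - 58*g^4*p^3 - 14*g^4*p^2 - 56*g^3*p^4 - 58*g^3*p^3 + g^3 + 59*g^2*p^5 - 56*g^2*p^4 + 7*g^2*p + 70*g*p^6 + 59*g*p^5 + 6*g*p^2 + 70*p^6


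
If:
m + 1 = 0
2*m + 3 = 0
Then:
No Solution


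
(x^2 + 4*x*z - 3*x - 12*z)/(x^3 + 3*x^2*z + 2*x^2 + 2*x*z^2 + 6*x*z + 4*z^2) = (x^2 + 4*x*z - 3*x - 12*z)/(x^3 + 3*x^2*z + 2*x^2 + 2*x*z^2 + 6*x*z + 4*z^2)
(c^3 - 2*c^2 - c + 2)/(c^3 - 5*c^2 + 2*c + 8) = (c - 1)/(c - 4)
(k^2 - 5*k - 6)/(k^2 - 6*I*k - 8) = (-k^2 + 5*k + 6)/(-k^2 + 6*I*k + 8)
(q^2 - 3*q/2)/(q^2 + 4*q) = (q - 3/2)/(q + 4)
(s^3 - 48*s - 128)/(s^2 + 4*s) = s - 4 - 32/s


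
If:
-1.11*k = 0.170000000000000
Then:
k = -0.15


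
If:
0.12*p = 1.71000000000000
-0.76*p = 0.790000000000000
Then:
No Solution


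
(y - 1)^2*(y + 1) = y^3 - y^2 - y + 1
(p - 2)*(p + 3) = p^2 + p - 6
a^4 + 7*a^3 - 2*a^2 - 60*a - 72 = (a - 3)*(a + 2)^2*(a + 6)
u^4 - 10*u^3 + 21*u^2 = u^2*(u - 7)*(u - 3)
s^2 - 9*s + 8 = (s - 8)*(s - 1)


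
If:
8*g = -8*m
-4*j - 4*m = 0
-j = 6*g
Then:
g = 0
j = 0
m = 0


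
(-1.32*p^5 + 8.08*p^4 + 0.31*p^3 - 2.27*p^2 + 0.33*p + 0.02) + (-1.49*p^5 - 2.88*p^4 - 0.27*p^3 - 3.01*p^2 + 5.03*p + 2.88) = -2.81*p^5 + 5.2*p^4 + 0.04*p^3 - 5.28*p^2 + 5.36*p + 2.9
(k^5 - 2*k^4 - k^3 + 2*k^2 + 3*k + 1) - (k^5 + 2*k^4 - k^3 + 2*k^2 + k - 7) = -4*k^4 + 2*k + 8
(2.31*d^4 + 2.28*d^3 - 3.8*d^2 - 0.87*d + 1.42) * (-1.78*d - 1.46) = -4.1118*d^5 - 7.431*d^4 + 3.4352*d^3 + 7.0966*d^2 - 1.2574*d - 2.0732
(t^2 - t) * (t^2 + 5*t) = t^4 + 4*t^3 - 5*t^2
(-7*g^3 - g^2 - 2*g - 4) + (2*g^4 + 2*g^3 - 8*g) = 2*g^4 - 5*g^3 - g^2 - 10*g - 4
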